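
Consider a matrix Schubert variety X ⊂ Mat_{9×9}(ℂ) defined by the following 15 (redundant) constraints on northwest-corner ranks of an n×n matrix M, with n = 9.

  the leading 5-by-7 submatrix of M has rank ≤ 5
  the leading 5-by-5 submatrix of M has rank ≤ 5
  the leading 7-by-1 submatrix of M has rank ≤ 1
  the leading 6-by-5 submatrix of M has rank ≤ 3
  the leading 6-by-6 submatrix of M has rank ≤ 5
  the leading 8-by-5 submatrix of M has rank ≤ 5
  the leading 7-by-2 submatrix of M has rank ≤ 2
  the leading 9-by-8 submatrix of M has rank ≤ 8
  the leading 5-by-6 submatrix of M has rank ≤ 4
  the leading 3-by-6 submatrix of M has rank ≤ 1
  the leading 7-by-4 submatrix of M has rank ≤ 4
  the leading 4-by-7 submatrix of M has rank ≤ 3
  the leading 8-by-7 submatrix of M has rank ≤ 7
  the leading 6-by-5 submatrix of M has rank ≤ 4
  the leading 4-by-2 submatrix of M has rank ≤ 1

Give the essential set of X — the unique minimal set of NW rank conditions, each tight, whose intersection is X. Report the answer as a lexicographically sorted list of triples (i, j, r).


The tightest implied rank at each (i,j), from the 15 conditions:

  row 1: 1, 1, 1, 1, 1, 1, 1, 1, 1
  row 2: 1, 1, 1, 1, 1, 1, 2, 2, 2
  row 3: 1, 1, 1, 1, 1, 1, 2, 3, 3
  row 4: 1, 1, 2, 2, 2, 2, 3, 4, 4
  row 5: 1, 2, 3, 3, 3, 3, 4, 5, 5
  row 6: 1, 2, 3, 3, 3, 4, 5, 6, 6
  row 7: 1, 2, 3, 4, 4, 5, 6, 7, 7
  row 8: 1, 2, 3, 4, 5, 6, 7, 8, 8
  row 9: 1, 2, 3, 4, 5, 6, 7, 8, 9

giving w = (1, 7, 8, 3, 2, 6, 4, 5, 9) via Δ²R.

ℓ(w)=13; the 3 essential cells (i,j,r):

[(3, 6, 1), (4, 2, 1), (6, 5, 3)]


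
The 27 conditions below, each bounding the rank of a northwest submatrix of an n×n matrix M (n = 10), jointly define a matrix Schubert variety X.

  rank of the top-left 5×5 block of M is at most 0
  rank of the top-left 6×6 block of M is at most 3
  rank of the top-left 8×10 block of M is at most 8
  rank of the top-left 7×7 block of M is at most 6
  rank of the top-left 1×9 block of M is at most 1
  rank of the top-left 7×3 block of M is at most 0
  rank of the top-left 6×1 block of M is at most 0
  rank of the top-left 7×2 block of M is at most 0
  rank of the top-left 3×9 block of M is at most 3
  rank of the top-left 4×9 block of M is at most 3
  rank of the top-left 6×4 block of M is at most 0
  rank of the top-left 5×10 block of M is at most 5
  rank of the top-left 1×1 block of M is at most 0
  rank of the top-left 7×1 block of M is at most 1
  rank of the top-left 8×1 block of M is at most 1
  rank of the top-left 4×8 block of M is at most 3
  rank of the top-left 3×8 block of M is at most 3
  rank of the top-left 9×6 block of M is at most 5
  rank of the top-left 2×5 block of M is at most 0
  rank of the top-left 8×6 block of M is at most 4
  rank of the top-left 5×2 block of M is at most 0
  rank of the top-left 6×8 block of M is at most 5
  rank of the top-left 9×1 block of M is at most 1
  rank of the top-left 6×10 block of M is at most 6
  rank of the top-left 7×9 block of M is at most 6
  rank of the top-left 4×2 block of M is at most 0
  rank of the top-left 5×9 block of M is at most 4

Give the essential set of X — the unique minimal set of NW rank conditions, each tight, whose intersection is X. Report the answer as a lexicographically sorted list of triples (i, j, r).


The tightest implied rank at each (i,j), from the 27 conditions:

  0, 0, 0, 0, 0, 1, 1, 1, 1, 1
  0, 0, 0, 0, 0, 1, 2, 2, 2, 2
  0, 0, 0, 0, 0, 1, 2, 3, 3, 3
  0, 0, 0, 0, 0, 1, 2, 3, 3, 4
  0, 0, 0, 0, 0, 1, 2, 3, 4, 5
  0, 0, 0, 0, 1, 2, 3, 4, 5, 6
  0, 0, 0, 1, 2, 3, 4, 5, 6, 7
  1, 1, 1, 2, 3, 4, 5, 6, 7, 8
  1, 2, 2, 3, 4, 5, 6, 7, 8, 9
  1, 2, 3, 4, 5, 6, 7, 8, 9, 10

reading off 1-entries of Δ²R: w = (6, 7, 8, 10, 9, 5, 4, 1, 2, 3).

D(w) has 33 cells with 4 SE-corners; essential set:

[(4, 9, 3), (5, 5, 0), (6, 4, 0), (7, 3, 0)]


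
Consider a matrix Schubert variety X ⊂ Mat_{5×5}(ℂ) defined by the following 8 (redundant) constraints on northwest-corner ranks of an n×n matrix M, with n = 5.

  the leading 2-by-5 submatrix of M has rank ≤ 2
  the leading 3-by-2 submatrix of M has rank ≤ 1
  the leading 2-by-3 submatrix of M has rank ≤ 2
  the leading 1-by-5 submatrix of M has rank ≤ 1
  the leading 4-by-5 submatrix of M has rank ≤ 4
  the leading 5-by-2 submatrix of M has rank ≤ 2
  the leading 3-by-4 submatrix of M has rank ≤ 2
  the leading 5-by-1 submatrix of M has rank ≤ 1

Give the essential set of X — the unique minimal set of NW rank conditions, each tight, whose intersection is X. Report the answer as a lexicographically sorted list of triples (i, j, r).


Reconstructing r_w from the 8 given conditions:

  R[1]: 1  1  1  1  1
  R[2]: 1  1  2  2  2
  R[3]: 1  1  2  2  3
  R[4]: 1  2  3  3  4
  R[5]: 1  2  3  4  5

giving w = (1, 3, 5, 2, 4) via Δ²R.

|D(w)|=3, |Ess(w)|=2:

[(3, 2, 1), (3, 4, 2)]


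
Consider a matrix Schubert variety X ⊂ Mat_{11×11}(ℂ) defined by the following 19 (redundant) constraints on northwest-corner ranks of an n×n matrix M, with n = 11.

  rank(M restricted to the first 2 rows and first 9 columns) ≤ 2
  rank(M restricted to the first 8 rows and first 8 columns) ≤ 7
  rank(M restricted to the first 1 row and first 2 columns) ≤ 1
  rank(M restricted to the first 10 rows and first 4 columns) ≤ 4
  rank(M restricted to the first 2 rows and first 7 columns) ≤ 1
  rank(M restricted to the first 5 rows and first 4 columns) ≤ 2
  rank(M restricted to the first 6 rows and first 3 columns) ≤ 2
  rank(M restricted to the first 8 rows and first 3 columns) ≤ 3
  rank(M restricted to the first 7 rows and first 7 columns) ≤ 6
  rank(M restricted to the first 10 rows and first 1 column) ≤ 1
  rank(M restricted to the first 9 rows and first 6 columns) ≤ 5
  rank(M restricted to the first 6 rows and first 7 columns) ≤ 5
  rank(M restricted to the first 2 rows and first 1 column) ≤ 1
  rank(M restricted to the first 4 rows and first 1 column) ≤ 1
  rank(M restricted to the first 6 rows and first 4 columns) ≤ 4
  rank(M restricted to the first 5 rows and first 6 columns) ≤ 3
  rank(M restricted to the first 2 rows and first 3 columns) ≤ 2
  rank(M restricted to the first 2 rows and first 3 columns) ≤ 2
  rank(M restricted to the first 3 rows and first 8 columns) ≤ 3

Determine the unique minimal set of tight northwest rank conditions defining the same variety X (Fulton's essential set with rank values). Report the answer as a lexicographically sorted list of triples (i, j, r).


Propagating the 19 rank bounds to every northwest block:

  i=1: 1, 1, 1, 1, 1, 1, 1, 1, 1, 1, 1
  i=2: 1, 1, 1, 1, 1, 1, 1, 2, 2, 2, 2
  i=3: 1, 2, 2, 2, 2, 2, 2, 3, 3, 3, 3
  i=4: 1, 2, 2, 2, 3, 3, 3, 4, 4, 4, 4
  i=5: 1, 2, 2, 2, 3, 3, 4, 5, 5, 5, 5
  i=6: 1, 2, 2, 3, 4, 4, 5, 6, 6, 6, 6
  i=7: 1, 2, 3, 4, 5, 5, 6, 7, 7, 7, 7
  i=8: 1, 2, 3, 4, 5, 5, 6, 7, 8, 8, 8
  i=9: 1, 2, 3, 4, 5, 5, 6, 7, 8, 9, 9
  i=10: 1, 2, 3, 4, 5, 6, 7, 8, 9, 10, 10
  i=11: 1, 2, 3, 4, 5, 6, 7, 8, 9, 10, 11

hence w(1..11) = (1, 8, 2, 5, 7, 4, 3, 9, 10, 6, 11).

Fulton essential set (5 of the 14 Rothe cells):

[(2, 7, 1), (5, 4, 2), (5, 6, 3), (6, 3, 2), (9, 6, 5)]


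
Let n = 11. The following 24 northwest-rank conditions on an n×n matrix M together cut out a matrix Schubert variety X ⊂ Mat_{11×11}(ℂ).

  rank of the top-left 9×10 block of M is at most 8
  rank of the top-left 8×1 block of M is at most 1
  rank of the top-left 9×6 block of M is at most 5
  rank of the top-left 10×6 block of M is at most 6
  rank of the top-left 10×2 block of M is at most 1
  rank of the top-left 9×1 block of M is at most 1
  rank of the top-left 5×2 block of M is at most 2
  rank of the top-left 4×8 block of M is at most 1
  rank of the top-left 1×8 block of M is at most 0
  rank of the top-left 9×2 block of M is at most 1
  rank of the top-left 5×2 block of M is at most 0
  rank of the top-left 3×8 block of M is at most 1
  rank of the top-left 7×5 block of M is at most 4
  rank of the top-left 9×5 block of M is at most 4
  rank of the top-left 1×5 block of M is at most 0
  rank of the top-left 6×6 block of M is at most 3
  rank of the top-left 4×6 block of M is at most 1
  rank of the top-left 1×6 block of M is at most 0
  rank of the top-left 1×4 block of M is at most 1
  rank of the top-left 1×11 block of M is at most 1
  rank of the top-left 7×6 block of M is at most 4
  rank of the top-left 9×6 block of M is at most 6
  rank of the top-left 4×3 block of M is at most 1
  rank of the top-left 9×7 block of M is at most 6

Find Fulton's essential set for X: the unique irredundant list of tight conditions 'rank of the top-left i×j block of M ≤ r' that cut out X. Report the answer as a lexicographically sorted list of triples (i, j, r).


Reconstructing r_w from the 24 given conditions:

  R[1]: 0 0 0 0 0 0 0 0 1 1 1
  R[2]: 0 0 1 1 1 1 1 1 2 2 2
  R[3]: 0 0 1 1 1 1 1 1 2 3 3
  R[4]: 0 0 1 1 1 1 1 1 2 3 4
  R[5]: 0 0 1 2 2 2 2 2 3 4 5
  R[6]: 1 1 2 3 3 3 3 3 4 5 6
  R[7]: 1 1 2 3 4 4 4 4 5 6 7
  R[8]: 1 1 2 3 4 5 5 5 6 7 8
  R[9]: 1 1 2 3 4 5 6 6 7 8 9
  R[10]: 1 1 2 3 4 5 6 7 8 9 10
  R[11]: 1 2 3 4 5 6 7 8 9 10 11

the unique w with this rank table is (9, 3, 10, 11, 4, 1, 5, 6, 7, 8, 2).

4 SE-corners of the 30-cell Rothe diagram give Ess(w):

[(1, 8, 0), (4, 8, 1), (5, 2, 0), (10, 2, 1)]


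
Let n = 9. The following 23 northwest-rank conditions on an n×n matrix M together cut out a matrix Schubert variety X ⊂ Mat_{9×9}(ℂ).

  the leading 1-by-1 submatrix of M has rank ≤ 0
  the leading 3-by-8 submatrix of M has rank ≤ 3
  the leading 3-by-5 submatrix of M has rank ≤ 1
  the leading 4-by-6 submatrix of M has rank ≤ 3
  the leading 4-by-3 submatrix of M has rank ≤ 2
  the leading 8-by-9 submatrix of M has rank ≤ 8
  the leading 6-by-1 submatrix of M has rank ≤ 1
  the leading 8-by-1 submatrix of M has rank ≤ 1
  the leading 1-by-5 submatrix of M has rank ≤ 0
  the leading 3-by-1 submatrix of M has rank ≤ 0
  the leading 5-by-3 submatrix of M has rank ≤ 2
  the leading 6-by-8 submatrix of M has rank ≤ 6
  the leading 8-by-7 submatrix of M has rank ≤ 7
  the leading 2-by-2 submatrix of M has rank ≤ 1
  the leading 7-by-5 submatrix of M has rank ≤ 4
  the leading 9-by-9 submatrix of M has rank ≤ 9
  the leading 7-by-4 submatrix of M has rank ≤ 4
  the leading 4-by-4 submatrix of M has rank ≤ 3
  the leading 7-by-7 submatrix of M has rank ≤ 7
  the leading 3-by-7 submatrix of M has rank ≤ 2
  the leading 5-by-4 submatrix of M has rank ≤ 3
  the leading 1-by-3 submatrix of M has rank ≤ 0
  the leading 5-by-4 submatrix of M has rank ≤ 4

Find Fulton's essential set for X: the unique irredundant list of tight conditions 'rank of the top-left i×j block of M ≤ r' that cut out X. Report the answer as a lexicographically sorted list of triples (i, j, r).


Computing R[i][j] = min implied NW-rank bound (n=9, 23 conditions):

  i=1: 0, 0, 0, 0, 0, 1, 1, 1, 1
  i=2: 0, 1, 1, 1, 1, 2, 2, 2, 2
  i=3: 0, 1, 1, 1, 1, 2, 2, 3, 3
  i=4: 1, 2, 2, 2, 2, 3, 3, 4, 4
  i=5: 1, 2, 2, 3, 3, 4, 4, 5, 5
  i=6: 1, 2, 3, 4, 4, 5, 5, 6, 6
  i=7: 1, 2, 3, 4, 4, 5, 6, 7, 7
  i=8: 1, 2, 3, 4, 5, 6, 7, 8, 8
  i=9: 1, 2, 3, 4, 5, 6, 7, 8, 9

reading off 1-entries of Δ²R: w = (6, 2, 8, 1, 4, 3, 7, 5, 9).

Rothe diagram D(w) (13 cells), 6 SE-corners (essential conditions):

[(1, 5, 0), (3, 1, 0), (3, 5, 1), (3, 7, 2), (5, 3, 2), (7, 5, 4)]


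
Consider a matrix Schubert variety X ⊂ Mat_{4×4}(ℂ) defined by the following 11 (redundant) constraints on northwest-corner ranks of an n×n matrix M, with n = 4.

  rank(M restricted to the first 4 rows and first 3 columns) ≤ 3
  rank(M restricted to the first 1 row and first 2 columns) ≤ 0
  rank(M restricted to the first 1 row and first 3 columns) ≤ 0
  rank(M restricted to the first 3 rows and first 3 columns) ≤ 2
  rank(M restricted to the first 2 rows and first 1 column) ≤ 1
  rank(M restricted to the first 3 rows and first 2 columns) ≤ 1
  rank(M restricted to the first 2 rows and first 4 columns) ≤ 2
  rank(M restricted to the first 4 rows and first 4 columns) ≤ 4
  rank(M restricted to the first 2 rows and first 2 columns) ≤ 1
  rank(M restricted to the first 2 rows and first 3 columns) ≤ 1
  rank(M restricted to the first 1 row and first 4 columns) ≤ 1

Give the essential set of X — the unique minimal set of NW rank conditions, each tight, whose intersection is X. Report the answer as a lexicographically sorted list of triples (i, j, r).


Reconstructing r_w from the 11 given conditions:

  R[1]: 0 0 0 1
  R[2]: 1 1 1 2
  R[3]: 1 1 2 3
  R[4]: 1 2 3 4

second differences of R give the permutation w = (4, 1, 3, 2).

D(w) has 4 cells with 2 SE-corners; essential set:

[(1, 3, 0), (3, 2, 1)]


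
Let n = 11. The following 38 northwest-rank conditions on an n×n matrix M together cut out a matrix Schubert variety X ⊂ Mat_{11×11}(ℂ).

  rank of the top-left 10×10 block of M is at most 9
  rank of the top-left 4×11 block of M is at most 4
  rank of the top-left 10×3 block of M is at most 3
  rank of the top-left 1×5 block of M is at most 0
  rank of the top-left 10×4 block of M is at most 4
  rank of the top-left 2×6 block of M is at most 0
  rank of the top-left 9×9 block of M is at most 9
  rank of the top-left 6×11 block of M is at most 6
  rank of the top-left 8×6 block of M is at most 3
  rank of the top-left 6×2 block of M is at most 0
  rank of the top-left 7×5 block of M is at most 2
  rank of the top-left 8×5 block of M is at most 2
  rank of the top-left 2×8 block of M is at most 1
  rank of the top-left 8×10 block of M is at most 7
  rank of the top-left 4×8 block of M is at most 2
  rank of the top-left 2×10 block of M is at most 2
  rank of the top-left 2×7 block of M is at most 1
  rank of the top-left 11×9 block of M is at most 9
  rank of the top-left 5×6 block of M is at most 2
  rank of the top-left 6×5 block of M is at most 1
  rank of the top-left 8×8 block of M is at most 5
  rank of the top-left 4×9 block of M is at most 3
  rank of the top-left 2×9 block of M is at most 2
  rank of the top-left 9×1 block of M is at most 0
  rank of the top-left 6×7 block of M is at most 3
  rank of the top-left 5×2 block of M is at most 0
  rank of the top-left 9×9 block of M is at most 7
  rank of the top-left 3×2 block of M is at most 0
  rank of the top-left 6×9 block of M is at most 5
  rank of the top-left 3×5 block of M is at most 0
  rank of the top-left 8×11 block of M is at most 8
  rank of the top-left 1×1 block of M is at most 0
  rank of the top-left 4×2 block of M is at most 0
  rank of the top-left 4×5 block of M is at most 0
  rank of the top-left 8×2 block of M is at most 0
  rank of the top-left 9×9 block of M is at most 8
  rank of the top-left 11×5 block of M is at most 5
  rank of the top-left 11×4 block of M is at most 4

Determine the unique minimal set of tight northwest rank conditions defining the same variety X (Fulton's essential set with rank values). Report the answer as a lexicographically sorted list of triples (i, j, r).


The tightest implied rank at each (i,j), from the 38 conditions:

  R[1]: 0 0 0 0 0 0 1 1 1 1 1
  R[2]: 0 0 0 0 0 0 1 1 2 2 2
  R[3]: 0 0 0 0 0 1 2 2 3 3 3
  R[4]: 0 0 0 0 0 1 2 2 3 4 4
  R[5]: 0 0 1 1 1 2 3 3 4 5 5
  R[6]: 0 0 1 1 1 2 3 4 5 6 6
  R[7]: 0 0 1 2 2 3 4 5 6 7 7
  R[8]: 0 0 1 2 2 3 4 5 6 7 8
  R[9]: 0 1 2 3 3 4 5 6 7 8 9
  R[10]: 1 2 3 4 4 5 6 7 8 9 10
  R[11]: 1 2 3 4 5 6 7 8 9 10 11

the unique w with this rank table is (7, 9, 6, 10, 3, 8, 4, 11, 2, 1, 5).

D(w) has 36 cells with 8 SE-corners; essential set:

[(2, 6, 0), (2, 8, 1), (4, 5, 0), (4, 8, 2), (6, 5, 1), (8, 2, 0), (8, 5, 2), (9, 1, 0)]


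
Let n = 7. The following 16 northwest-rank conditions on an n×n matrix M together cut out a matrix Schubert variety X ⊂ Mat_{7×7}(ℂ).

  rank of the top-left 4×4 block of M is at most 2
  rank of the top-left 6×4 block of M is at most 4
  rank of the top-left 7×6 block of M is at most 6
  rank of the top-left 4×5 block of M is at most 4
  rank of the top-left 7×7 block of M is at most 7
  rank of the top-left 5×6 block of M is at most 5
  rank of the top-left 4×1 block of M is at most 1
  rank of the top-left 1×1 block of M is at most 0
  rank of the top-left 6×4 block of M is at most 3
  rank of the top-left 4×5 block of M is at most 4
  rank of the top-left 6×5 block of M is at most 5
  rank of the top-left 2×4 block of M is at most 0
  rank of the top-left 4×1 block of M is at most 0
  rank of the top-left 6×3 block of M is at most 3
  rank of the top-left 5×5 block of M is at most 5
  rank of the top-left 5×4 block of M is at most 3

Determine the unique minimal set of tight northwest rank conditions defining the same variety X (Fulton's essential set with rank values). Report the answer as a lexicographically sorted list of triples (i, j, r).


The tightest implied rank at each (i,j), from the 16 conditions:

  row 1: 0, 0, 0, 0, 1, 1, 1
  row 2: 0, 0, 0, 0, 1, 2, 2
  row 3: 0, 1, 1, 1, 2, 3, 3
  row 4: 0, 1, 2, 2, 3, 4, 4
  row 5: 1, 2, 3, 3, 4, 5, 5
  row 6: 1, 2, 3, 3, 4, 5, 6
  row 7: 1, 2, 3, 4, 5, 6, 7

hence w(1..7) = (5, 6, 2, 3, 1, 7, 4).

3 SE-corners of the 11-cell Rothe diagram give Ess(w):

[(2, 4, 0), (4, 1, 0), (6, 4, 3)]


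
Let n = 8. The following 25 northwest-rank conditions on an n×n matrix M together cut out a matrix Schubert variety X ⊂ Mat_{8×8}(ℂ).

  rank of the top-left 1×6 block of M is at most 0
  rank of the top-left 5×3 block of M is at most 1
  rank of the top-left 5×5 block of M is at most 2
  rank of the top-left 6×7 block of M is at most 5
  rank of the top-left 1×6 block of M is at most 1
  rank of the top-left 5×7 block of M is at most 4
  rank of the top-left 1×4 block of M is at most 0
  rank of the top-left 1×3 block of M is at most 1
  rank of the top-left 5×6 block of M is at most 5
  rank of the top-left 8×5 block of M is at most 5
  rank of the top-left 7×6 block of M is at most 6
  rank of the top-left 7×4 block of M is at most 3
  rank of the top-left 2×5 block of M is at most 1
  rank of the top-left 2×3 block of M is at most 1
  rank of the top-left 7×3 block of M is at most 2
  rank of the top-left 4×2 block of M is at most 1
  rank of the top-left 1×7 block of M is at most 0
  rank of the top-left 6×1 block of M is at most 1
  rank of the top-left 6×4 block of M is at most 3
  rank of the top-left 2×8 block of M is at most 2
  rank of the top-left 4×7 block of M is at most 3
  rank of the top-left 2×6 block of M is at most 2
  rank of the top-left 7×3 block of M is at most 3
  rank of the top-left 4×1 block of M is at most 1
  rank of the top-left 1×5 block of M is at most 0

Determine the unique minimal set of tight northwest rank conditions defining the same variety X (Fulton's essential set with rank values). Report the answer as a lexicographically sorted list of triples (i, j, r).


The tightest implied rank at each (i,j), from the 25 conditions:

  R[1]: 0 | 0 | 0 | 0 | 0 | 0 | 0 | 1
  R[2]: 1 | 1 | 1 | 1 | 1 | 1 | 1 | 2
  R[3]: 1 | 1 | 1 | 2 | 2 | 2 | 2 | 3
  R[4]: 1 | 1 | 1 | 2 | 2 | 3 | 3 | 4
  R[5]: 1 | 1 | 1 | 2 | 2 | 3 | 4 | 5
  R[6]: 1 | 2 | 2 | 3 | 3 | 4 | 5 | 6
  R[7]: 1 | 2 | 2 | 3 | 4 | 5 | 6 | 7
  R[8]: 1 | 2 | 3 | 4 | 5 | 6 | 7 | 8

the unique w with this rank table is (8, 1, 4, 6, 7, 2, 5, 3).

Fulton essential set (4 of the 16 Rothe cells):

[(1, 7, 0), (5, 3, 1), (5, 5, 2), (7, 3, 2)]


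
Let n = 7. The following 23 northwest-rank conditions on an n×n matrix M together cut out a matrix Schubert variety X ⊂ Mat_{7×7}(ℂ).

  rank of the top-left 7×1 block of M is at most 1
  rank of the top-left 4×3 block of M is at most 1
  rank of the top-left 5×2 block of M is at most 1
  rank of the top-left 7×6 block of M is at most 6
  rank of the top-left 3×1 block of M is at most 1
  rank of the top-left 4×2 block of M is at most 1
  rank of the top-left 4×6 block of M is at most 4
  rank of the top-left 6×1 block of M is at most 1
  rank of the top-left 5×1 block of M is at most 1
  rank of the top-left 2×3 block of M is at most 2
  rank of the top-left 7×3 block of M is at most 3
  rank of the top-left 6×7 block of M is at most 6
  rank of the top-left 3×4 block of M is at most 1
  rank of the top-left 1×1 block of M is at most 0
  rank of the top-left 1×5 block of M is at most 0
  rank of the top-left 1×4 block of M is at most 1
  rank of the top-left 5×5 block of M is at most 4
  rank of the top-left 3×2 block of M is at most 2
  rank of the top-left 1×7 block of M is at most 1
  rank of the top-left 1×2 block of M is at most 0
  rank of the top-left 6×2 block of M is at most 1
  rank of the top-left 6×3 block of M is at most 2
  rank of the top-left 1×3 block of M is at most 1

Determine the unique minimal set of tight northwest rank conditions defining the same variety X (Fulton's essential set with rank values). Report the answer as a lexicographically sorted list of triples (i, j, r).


Rank table r_w(7×7) implied by the 23 constraints:

  row 1: 0 0 0 0 0 1 1
  row 2: 1 1 1 1 1 2 2
  row 3: 1 1 1 1 2 3 3
  row 4: 1 1 1 2 3 4 4
  row 5: 1 1 2 3 4 5 5
  row 6: 1 1 2 3 4 5 6
  row 7: 1 2 3 4 5 6 7

giving w = (6, 1, 5, 4, 3, 7, 2) via Δ²R.

ℓ(w)=12; the 4 essential cells (i,j,r):

[(1, 5, 0), (3, 4, 1), (4, 3, 1), (6, 2, 1)]


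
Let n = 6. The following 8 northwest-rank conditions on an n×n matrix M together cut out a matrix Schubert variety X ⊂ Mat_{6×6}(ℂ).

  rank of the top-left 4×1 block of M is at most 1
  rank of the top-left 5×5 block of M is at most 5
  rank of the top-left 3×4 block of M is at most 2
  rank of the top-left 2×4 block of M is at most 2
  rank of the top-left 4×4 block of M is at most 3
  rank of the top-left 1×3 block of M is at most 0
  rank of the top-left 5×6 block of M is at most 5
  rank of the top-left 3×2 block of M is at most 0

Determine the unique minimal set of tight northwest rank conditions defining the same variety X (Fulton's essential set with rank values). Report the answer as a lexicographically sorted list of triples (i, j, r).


Computing R[i][j] = min implied NW-rank bound (n=6, 8 conditions):

  i=1: 0  0  0  1  1  1
  i=2: 0  0  1  2  2  2
  i=3: 0  0  1  2  3  3
  i=4: 1  1  2  3  4  4
  i=5: 1  2  3  4  5  5
  i=6: 1  2  3  4  5  6

giving w = (4, 3, 5, 1, 2, 6) via Δ²R.

ℓ(w)=7; the 2 essential cells (i,j,r):

[(1, 3, 0), (3, 2, 0)]


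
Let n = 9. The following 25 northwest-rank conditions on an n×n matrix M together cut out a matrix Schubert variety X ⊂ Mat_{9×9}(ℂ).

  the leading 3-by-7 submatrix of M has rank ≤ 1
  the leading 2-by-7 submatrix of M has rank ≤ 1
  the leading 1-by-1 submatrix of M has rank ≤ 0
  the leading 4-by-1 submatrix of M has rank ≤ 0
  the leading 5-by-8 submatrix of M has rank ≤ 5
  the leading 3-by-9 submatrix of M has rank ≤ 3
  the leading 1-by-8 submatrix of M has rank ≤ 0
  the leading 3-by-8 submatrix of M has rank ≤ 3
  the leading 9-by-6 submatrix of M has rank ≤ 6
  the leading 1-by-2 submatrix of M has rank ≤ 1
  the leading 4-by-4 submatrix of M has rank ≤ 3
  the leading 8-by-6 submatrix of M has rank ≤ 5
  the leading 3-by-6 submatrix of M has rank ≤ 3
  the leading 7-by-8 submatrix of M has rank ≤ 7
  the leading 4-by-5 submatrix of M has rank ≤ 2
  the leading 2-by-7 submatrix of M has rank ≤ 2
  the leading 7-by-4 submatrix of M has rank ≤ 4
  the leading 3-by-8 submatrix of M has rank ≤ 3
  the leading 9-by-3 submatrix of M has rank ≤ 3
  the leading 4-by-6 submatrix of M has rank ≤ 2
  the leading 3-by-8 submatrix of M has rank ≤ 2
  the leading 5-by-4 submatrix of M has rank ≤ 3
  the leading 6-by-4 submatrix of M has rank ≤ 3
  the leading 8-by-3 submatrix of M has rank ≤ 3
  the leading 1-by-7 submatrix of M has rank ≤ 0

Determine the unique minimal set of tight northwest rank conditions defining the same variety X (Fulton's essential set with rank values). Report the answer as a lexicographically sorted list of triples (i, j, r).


The tightest implied rank at each (i,j), from the 25 conditions:

  i=1: 0, 0, 0, 0, 0, 0, 0, 0, 1
  i=2: 0, 1, 1, 1, 1, 1, 1, 1, 2
  i=3: 0, 1, 1, 1, 1, 1, 1, 2, 3
  i=4: 0, 1, 2, 2, 2, 2, 2, 3, 4
  i=5: 1, 2, 3, 3, 3, 3, 3, 4, 5
  i=6: 1, 2, 3, 3, 4, 4, 4, 5, 6
  i=7: 1, 2, 3, 4, 5, 5, 5, 6, 7
  i=8: 1, 2, 3, 4, 5, 5, 6, 7, 8
  i=9: 1, 2, 3, 4, 5, 6, 7, 8, 9

second differences of R give the permutation w = (9, 2, 8, 3, 1, 5, 4, 7, 6).

|D(w)|=18, |Ess(w)|=5:

[(1, 8, 0), (3, 7, 1), (4, 1, 0), (6, 4, 3), (8, 6, 5)]


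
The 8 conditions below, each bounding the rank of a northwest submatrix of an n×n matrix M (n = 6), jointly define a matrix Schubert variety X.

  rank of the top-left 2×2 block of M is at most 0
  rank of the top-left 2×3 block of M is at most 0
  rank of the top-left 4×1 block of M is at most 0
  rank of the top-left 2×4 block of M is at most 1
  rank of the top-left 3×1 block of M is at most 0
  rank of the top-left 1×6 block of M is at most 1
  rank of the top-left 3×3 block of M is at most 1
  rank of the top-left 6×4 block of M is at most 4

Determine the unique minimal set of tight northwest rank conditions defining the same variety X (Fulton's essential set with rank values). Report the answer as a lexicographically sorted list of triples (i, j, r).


Computing R[i][j] = min implied NW-rank bound (n=6, 8 conditions):

  0, 0, 0, 1, 1, 1
  0, 0, 0, 1, 2, 2
  0, 1, 1, 2, 3, 3
  0, 1, 2, 3, 4, 4
  1, 2, 3, 4, 5, 5
  1, 2, 3, 4, 5, 6

second differences of R give the permutation w = (4, 5, 2, 3, 1, 6).

Rothe diagram D(w) (8 cells), 2 SE-corners (essential conditions):

[(2, 3, 0), (4, 1, 0)]


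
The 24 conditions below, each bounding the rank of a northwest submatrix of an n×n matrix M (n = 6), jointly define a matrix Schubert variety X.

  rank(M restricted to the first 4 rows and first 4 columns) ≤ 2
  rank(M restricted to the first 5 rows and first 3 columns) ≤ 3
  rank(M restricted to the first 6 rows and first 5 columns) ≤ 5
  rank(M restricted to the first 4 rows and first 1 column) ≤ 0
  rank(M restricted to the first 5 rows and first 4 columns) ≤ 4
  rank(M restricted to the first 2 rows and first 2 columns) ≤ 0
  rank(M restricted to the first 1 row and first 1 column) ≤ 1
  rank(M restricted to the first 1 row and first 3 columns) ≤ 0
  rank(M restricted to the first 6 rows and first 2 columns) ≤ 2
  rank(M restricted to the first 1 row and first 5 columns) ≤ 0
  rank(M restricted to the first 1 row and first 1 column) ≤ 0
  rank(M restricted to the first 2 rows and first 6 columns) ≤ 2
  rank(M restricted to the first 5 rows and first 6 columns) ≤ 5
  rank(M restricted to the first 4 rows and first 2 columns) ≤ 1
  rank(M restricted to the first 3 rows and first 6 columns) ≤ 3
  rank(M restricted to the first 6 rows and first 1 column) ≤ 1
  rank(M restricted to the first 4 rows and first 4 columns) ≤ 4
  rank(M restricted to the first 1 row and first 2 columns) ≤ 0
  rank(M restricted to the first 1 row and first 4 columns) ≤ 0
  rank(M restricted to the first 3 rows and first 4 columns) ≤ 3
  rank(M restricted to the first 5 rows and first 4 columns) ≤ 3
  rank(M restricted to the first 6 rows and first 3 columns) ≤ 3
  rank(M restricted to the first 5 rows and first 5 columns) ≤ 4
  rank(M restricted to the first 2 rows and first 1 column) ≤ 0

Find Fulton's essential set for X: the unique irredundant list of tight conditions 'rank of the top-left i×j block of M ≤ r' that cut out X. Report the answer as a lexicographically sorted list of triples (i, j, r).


The tightest implied rank at each (i,j), from the 24 conditions:

  0  0  0  0  0  1
  0  0  1  1  1  2
  0  1  2  2  2  3
  0  1  2  2  3  4
  1  2  3  3  4  5
  1  2  3  4  5  6

hence w(1..6) = (6, 3, 2, 5, 1, 4).

Fulton essential set (4 of the 10 Rothe cells):

[(1, 5, 0), (2, 2, 0), (4, 1, 0), (4, 4, 2)]


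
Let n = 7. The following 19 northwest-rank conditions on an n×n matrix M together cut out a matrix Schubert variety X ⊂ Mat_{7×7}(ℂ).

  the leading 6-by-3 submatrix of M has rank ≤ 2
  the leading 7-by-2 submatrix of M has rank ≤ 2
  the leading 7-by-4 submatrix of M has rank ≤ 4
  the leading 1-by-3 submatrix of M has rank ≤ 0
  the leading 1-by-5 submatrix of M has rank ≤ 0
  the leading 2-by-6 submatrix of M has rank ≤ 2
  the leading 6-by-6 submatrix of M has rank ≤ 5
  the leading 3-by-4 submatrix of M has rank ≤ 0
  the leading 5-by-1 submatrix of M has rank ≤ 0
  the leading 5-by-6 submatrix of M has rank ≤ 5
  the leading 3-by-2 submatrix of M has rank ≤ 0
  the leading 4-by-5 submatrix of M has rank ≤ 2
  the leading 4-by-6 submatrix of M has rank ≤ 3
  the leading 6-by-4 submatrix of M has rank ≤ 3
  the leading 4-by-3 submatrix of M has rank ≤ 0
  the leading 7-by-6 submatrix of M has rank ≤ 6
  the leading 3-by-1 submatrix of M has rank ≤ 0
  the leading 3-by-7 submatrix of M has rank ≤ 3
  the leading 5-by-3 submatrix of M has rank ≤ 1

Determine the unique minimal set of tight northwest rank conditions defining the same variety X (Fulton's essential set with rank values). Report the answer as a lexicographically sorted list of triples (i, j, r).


The tightest implied rank at each (i,j), from the 19 conditions:

  0 0 0 0 0 1 1
  0 0 0 0 1 2 2
  0 0 0 0 1 2 3
  0 0 0 1 2 3 4
  0 1 1 2 3 4 5
  1 2 2 3 4 5 6
  1 2 3 4 5 6 7

so w = (6, 5, 7, 4, 2, 1, 3).

4 SE-corners of the 17-cell Rothe diagram give Ess(w):

[(1, 5, 0), (3, 4, 0), (4, 3, 0), (5, 1, 0)]


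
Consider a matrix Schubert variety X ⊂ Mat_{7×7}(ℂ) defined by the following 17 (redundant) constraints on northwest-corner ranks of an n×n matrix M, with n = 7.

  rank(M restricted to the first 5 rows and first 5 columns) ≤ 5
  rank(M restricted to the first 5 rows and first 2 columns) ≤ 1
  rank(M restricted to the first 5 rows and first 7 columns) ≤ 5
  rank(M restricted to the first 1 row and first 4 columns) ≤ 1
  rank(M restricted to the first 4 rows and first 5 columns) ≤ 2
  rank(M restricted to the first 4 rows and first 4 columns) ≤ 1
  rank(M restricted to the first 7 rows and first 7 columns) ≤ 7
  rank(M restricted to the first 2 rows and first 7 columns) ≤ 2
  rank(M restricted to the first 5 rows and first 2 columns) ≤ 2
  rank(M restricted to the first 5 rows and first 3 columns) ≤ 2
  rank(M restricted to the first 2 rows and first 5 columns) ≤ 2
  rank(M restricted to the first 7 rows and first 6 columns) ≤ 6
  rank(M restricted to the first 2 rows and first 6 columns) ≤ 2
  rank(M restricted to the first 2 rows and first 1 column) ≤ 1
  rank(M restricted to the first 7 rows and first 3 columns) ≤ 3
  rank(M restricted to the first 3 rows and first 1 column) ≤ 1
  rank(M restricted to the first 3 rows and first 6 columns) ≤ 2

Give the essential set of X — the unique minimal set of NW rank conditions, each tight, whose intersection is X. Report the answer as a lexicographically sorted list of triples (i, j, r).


The tightest implied rank at each (i,j), from the 17 conditions:

  i=1: 1, 1, 1, 1, 1, 1, 1
  i=2: 1, 1, 1, 1, 2, 2, 2
  i=3: 1, 1, 1, 1, 2, 2, 3
  i=4: 1, 1, 1, 1, 2, 3, 4
  i=5: 1, 1, 2, 2, 3, 4, 5
  i=6: 1, 2, 3, 3, 4, 5, 6
  i=7: 1, 2, 3, 4, 5, 6, 7

giving w = (1, 5, 7, 6, 3, 2, 4) via Δ²R.

Rothe diagram D(w) (11 cells), 3 SE-corners (essential conditions):

[(3, 6, 2), (4, 4, 1), (5, 2, 1)]


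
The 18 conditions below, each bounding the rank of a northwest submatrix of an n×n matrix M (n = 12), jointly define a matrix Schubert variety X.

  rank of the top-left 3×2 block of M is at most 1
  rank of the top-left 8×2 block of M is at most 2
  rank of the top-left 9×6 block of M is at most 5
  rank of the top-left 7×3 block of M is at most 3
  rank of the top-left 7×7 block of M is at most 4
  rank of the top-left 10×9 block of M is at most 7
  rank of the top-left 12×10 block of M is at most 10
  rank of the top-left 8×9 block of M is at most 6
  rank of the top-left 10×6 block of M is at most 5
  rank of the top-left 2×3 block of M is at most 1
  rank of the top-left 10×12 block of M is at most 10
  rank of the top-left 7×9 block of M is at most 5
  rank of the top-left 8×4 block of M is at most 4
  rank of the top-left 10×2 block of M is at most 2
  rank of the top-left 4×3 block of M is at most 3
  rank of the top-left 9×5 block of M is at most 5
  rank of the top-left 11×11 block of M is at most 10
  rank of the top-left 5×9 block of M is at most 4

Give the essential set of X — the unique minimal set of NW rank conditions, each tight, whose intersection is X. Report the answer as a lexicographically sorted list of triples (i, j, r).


Computing R[i][j] = min implied NW-rank bound (n=12, 18 conditions):

  1  1  1  1  1  1  1  1  1  1  1  1
  1  1  1  2  2  2  2  2  2  2  2  2
  1  1  2  3  3  3  3  3  3  3  3  3
  1  2  3  4  4  4  4  4  4  4  4  4
  1  2  3  4  4  4  4  4  4  5  5  5
  1  2  3  4  4  4  4  5  5  6  6  6
  1  2  3  4  4  4  4  5  5  6  7  7
  1  2  3  4  5  5  5  6  6  7  8  8
  1  2  3  4  5  5  6  7  7  8  9  9
  1  2  3  4  5  5  6  7  7  8  9  10
  1  2  3  4  5  6  7  8  8  9  10  11
  1  2  3  4  5  6  7  8  9  10  11  12

hence w(1..12) = (1, 4, 3, 2, 10, 8, 11, 5, 7, 12, 6, 9).

|D(w)|=18, |Ess(w)|=7:

[(2, 3, 1), (3, 2, 1), (5, 9, 4), (7, 7, 4), (7, 9, 5), (10, 6, 5), (10, 9, 7)]


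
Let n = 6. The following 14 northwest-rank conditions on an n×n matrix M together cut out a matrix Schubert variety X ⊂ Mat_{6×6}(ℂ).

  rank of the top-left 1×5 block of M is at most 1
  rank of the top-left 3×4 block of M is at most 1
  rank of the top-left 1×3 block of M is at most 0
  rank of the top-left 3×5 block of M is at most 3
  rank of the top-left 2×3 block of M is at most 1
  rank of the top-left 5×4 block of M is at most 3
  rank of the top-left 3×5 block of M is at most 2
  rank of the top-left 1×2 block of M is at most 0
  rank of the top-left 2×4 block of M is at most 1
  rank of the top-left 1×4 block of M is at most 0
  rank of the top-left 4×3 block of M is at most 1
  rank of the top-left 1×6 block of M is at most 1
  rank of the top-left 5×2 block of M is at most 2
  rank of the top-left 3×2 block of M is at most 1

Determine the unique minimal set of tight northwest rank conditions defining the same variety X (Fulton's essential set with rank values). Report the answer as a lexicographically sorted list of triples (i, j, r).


Recovering R(i,j) via the rank-extension bound from the 14 conditions:

  R[1]: 0  0  0  0  1  1
  R[2]: 1  1  1  1  2  2
  R[3]: 1  1  1  1  2  3
  R[4]: 1  1  1  2  3  4
  R[5]: 1  2  2  3  4  5
  R[6]: 1  2  3  4  5  6

second differences of R give the permutation w = (5, 1, 6, 4, 2, 3).

D(w) has 9 cells with 3 SE-corners; essential set:

[(1, 4, 0), (3, 4, 1), (4, 3, 1)]


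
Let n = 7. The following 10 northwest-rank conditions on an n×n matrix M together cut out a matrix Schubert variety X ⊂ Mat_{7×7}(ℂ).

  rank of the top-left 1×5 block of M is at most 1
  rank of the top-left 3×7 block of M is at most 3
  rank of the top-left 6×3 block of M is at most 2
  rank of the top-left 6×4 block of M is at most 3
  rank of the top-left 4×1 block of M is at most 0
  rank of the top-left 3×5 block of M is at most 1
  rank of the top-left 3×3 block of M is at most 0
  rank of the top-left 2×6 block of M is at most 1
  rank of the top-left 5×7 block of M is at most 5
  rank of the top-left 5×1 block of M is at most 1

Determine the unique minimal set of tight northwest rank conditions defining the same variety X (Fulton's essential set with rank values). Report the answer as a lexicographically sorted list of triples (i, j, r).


The tightest implied rank at each (i,j), from the 10 conditions:

  i=1: 0, 0, 0, 1, 1, 1, 1
  i=2: 0, 0, 0, 1, 1, 1, 2
  i=3: 0, 0, 0, 1, 1, 2, 3
  i=4: 0, 1, 1, 2, 2, 3, 4
  i=5: 1, 2, 2, 3, 3, 4, 5
  i=6: 1, 2, 2, 3, 4, 5, 6
  i=7: 1, 2, 3, 4, 5, 6, 7

giving w = (4, 7, 6, 2, 1, 5, 3) via Δ²R.

|D(w)|=14, |Ess(w)|=5:

[(2, 6, 1), (3, 3, 0), (3, 5, 1), (4, 1, 0), (6, 3, 2)]


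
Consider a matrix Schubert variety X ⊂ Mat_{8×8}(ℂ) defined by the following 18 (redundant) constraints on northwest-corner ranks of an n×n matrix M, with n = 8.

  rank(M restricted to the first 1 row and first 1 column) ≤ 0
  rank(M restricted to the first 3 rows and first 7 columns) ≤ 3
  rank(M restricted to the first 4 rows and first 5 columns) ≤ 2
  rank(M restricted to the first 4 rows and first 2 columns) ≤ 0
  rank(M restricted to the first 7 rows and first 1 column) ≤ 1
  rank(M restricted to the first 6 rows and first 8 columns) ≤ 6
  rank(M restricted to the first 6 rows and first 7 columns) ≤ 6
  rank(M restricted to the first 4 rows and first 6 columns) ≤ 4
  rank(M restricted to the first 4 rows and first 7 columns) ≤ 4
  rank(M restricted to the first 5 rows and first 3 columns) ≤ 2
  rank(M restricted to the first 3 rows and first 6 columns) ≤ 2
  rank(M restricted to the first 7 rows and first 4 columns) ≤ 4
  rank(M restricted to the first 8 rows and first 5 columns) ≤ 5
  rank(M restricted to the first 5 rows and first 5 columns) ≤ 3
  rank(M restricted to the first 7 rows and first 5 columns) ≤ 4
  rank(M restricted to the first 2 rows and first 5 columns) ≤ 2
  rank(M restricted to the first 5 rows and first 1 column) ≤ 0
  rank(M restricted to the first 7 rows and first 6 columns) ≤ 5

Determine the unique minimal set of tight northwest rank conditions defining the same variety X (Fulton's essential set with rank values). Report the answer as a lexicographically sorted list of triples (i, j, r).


Reconstructing r_w from the 18 given conditions:

  0, 0, 1, 1, 1, 1, 1, 1
  0, 0, 1, 2, 2, 2, 2, 2
  0, 0, 1, 2, 2, 2, 3, 3
  0, 0, 1, 2, 2, 3, 4, 4
  0, 1, 2, 3, 3, 4, 5, 5
  1, 2, 3, 4, 4, 5, 6, 6
  1, 2, 3, 4, 4, 5, 6, 7
  1, 2, 3, 4, 5, 6, 7, 8

the unique w with this rank table is (3, 4, 7, 6, 2, 1, 8, 5).

ℓ(w)=13; the 5 essential cells (i,j,r):

[(3, 6, 2), (4, 2, 0), (4, 5, 2), (5, 1, 0), (7, 5, 4)]


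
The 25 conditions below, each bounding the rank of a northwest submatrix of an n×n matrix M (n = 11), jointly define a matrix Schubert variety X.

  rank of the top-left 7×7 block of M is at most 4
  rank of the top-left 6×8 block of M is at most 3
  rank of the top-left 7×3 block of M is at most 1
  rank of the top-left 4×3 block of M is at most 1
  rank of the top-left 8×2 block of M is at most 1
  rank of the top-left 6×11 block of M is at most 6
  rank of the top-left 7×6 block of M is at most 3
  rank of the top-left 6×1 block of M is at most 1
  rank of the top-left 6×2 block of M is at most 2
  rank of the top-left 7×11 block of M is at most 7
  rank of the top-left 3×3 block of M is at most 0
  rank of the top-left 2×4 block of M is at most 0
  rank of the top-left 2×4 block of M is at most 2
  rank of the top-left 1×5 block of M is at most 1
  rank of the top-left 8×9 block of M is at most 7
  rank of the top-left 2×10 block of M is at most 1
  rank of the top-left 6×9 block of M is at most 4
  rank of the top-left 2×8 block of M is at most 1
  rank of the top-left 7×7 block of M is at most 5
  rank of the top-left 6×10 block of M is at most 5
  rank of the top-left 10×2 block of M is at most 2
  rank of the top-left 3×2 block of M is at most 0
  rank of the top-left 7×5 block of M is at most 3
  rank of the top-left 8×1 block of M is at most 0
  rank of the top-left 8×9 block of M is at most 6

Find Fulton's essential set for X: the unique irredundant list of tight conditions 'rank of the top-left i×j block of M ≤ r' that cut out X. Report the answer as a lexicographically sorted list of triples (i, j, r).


Rank table r_w(11×11) implied by the 25 constraints:

  R[1]: 0, 0, 0, 0, 1, 1, 1, 1, 1, 1, 1
  R[2]: 0, 0, 0, 0, 1, 1, 1, 1, 1, 1, 2
  R[3]: 0, 0, 0, 1, 2, 2, 2, 2, 2, 2, 3
  R[4]: 0, 1, 1, 2, 3, 3, 3, 3, 3, 3, 4
  R[5]: 0, 1, 1, 2, 3, 3, 3, 3, 4, 4, 5
  R[6]: 0, 1, 1, 2, 3, 3, 3, 3, 4, 5, 6
  R[7]: 0, 1, 1, 2, 3, 3, 4, 4, 5, 6, 7
  R[8]: 0, 1, 2, 3, 4, 4, 5, 5, 6, 7, 8
  R[9]: 1, 2, 3, 4, 5, 5, 6, 6, 7, 8, 9
  R[10]: 1, 2, 3, 4, 5, 6, 7, 7, 8, 9, 10
  R[11]: 1, 2, 3, 4, 5, 6, 7, 8, 9, 10, 11

the unique w with this rank table is (5, 11, 4, 2, 9, 10, 7, 3, 1, 6, 8).

Rothe diagram D(w) (31 cells), 7 SE-corners (essential conditions):

[(2, 4, 0), (2, 10, 1), (3, 3, 0), (6, 8, 3), (7, 3, 1), (7, 6, 3), (8, 1, 0)]
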